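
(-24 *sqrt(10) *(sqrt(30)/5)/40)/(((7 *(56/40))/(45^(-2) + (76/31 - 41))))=691384 *sqrt(3)/146475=8.18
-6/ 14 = -3/ 7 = -0.43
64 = 64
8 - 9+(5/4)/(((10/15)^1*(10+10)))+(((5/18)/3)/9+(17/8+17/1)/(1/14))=2075057/7776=266.85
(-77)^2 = 5929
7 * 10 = 70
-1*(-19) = 19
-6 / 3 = -2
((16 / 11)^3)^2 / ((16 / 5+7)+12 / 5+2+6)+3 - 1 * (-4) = 1361181561 / 182470783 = 7.46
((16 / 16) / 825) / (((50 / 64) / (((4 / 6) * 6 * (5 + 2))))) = 896 / 20625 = 0.04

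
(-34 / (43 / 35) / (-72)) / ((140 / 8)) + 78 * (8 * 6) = 2897873 / 774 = 3744.02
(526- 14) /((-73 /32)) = -16384 /73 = -224.44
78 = 78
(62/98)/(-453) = -31/22197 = -0.00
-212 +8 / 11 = -2324 / 11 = -211.27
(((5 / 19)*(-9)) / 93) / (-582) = 5 / 114266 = 0.00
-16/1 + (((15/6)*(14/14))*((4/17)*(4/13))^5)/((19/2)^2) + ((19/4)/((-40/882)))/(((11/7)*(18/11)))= -56.73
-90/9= -10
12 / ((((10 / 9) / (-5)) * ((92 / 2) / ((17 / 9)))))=-51 / 23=-2.22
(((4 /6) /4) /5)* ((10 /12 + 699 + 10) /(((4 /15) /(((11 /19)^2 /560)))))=515339 /9703680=0.05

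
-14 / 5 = -2.80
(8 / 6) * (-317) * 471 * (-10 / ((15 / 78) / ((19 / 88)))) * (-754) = -18537758044 / 11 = -1685250731.27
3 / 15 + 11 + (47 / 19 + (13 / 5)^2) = 9706 / 475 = 20.43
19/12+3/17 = 359/204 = 1.76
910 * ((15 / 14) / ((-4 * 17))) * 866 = -422175 / 34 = -12416.91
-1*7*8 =-56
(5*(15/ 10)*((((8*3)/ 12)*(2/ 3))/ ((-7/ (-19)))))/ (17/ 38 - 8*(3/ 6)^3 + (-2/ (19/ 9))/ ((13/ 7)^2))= -1220180/ 37191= -32.81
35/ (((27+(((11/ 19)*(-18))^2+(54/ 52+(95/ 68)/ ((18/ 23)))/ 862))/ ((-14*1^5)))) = -3.61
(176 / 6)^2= 7744 / 9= 860.44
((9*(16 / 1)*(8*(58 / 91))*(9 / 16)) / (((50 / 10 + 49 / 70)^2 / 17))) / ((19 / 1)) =7099200 / 624169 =11.37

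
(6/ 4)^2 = 9/ 4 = 2.25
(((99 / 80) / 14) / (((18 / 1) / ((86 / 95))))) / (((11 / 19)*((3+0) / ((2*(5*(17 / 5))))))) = 731 / 8400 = 0.09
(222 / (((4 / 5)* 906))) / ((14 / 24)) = 0.53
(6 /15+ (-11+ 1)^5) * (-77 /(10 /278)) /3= 71353047.92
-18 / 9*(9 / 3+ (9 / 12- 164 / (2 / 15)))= 4905 / 2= 2452.50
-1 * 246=-246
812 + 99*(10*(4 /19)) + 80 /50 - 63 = 91107 /95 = 959.02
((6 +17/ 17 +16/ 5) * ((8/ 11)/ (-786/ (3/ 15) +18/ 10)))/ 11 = -136/ 792187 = -0.00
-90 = -90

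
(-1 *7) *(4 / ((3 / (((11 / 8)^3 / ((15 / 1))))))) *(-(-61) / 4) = -568337 / 23040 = -24.67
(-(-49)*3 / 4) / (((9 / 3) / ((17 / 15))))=833 / 60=13.88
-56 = -56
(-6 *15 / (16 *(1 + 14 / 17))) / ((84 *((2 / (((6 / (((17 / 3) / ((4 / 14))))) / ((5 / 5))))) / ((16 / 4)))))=-135 / 6076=-0.02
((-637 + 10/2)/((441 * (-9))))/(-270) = -316/535815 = -0.00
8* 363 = 2904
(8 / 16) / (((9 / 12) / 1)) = 2 / 3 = 0.67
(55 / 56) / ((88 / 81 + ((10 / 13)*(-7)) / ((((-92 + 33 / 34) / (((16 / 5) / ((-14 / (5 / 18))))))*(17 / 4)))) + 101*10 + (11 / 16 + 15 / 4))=71698770 / 74135602639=0.00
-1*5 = -5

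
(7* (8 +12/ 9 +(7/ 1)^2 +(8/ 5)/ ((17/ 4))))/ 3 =104797/ 765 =136.99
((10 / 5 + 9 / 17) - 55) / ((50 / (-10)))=892 / 85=10.49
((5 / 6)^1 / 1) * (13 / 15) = 13 / 18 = 0.72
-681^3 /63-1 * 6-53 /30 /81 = -85271837501 /17010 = -5013041.59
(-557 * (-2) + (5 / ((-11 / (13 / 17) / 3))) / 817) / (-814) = -170195611 / 124362106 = -1.37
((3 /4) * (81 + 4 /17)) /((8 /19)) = 144.70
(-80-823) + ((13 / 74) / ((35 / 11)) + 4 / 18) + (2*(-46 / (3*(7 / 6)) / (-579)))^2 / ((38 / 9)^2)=-1980689396067169 / 2194128878130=-902.72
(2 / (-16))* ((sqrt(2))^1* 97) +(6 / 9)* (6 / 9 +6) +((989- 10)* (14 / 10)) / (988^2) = 195290477 / 43926480- 97* sqrt(2) / 8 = -12.70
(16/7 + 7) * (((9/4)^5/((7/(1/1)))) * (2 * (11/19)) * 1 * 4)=42220035/119168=354.29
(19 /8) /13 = 0.18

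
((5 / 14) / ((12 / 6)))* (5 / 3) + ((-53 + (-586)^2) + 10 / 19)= 547976743 / 1596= 343343.82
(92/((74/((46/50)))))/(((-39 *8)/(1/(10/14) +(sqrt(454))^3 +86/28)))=-120083 *sqrt(454)/72150-165577/10101000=-35.48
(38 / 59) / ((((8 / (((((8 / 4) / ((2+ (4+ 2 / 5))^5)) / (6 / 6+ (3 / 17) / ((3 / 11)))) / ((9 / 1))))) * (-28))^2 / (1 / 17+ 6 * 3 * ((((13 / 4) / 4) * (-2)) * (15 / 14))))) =-93931806640625 / 1481654529724231318134325248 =-0.00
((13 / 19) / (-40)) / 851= -13 / 646760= -0.00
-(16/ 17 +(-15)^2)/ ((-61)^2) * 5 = -19205/ 63257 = -0.30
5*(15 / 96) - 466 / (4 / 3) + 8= -10903 / 32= -340.72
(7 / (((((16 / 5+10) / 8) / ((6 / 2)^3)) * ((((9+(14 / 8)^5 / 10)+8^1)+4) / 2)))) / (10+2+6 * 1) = 204800 / 364331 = 0.56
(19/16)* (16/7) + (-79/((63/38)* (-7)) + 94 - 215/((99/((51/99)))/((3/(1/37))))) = -1102502/53361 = -20.66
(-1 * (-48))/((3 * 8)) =2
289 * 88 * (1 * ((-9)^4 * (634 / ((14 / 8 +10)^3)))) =65211803.42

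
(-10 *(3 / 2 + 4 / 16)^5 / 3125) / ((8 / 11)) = -184877 / 2560000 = -0.07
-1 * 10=-10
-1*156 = -156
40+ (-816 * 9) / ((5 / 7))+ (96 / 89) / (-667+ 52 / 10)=-5026936536 / 490835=-10241.60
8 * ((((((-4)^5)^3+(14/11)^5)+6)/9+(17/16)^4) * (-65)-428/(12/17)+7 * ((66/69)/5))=28237947490984962407197/455168778240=62038410455.51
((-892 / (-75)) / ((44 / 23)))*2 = 10258 / 825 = 12.43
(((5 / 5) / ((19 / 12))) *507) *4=1280.84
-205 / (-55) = 41 / 11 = 3.73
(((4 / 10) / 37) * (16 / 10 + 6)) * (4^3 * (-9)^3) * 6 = -21275136 / 925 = -23000.15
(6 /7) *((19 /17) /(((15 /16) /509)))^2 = 47886459392 /151725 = 315613.51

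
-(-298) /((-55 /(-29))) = 8642 /55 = 157.13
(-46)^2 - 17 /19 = 2115.11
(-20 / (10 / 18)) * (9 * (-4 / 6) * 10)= 2160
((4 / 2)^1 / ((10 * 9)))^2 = 0.00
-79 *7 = -553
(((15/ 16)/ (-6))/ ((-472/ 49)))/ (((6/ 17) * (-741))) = -4165/ 67152384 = -0.00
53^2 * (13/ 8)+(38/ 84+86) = 781381/ 168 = 4651.08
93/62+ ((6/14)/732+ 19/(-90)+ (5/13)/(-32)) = 10211261/7993440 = 1.28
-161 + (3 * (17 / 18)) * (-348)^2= 342967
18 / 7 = 2.57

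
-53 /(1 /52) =-2756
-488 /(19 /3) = -1464 /19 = -77.05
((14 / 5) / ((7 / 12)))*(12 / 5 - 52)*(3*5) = -17856 / 5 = -3571.20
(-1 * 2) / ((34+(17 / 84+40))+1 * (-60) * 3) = 0.02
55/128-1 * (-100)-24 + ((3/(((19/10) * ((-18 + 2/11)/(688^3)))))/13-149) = -3439089121087/1549184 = -2219935.86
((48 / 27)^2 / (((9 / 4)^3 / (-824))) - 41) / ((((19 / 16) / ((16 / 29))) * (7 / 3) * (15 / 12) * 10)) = -326070784 / 75917331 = -4.30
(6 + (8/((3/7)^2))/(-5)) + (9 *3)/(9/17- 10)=-40297/7245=-5.56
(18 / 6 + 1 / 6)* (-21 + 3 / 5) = -323 / 5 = -64.60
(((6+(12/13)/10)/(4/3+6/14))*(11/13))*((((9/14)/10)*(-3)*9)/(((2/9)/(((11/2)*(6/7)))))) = -235782657/2188550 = -107.73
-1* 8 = -8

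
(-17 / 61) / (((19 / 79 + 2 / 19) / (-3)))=25517 / 10553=2.42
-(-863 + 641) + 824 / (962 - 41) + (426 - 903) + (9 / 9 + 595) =314885 / 921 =341.89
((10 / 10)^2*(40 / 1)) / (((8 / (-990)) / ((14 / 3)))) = -23100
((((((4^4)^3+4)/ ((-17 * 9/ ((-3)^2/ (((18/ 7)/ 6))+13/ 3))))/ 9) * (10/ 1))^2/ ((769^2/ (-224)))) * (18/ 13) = -72835850784365240320000/ 14576857640397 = -4996677101.55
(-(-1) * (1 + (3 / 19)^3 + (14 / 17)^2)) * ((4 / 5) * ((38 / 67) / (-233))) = -26675344 / 8143400095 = -0.00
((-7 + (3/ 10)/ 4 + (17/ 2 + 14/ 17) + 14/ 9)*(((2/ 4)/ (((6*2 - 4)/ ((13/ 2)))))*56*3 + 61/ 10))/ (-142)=-2.07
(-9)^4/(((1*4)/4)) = 6561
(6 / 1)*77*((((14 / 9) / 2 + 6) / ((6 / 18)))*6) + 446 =56810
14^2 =196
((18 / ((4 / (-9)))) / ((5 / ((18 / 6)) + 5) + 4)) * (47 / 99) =-1269 / 704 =-1.80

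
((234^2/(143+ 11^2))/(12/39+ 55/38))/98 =375687/311542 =1.21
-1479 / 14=-105.64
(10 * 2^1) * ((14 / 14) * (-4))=-80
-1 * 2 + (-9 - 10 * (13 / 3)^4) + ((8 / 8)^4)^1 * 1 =-286420 / 81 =-3536.05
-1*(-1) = 1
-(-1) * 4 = 4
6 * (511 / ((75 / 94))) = 96068 / 25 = 3842.72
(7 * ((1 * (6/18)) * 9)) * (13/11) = 24.82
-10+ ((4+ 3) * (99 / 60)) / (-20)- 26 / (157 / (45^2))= -21724267 / 62800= -345.93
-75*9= -675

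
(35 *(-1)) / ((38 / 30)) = -27.63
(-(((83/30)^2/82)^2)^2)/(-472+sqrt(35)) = 2252292232139041 * sqrt(35)/6607561443335726400000000+132885241696203419/825945180416965800000000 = 0.00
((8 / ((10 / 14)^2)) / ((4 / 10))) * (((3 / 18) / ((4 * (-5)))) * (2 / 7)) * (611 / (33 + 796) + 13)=-26572 / 20725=-1.28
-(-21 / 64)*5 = 105 / 64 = 1.64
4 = 4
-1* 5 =-5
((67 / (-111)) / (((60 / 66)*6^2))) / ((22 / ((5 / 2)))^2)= -335 / 1406592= -0.00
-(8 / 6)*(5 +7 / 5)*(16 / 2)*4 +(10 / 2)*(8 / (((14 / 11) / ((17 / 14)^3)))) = -15615767 / 72030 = -216.80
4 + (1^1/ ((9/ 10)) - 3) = 19/ 9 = 2.11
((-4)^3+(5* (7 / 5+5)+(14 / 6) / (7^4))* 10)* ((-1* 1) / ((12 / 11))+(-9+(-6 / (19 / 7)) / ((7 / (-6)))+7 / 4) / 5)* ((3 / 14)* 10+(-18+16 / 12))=9103357021 / 1231713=7390.81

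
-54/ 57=-18/ 19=-0.95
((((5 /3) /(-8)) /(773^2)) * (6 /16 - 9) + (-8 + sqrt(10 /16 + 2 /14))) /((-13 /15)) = 8.22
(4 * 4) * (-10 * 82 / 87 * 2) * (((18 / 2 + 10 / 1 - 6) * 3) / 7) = -341120 / 203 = -1680.39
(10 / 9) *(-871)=-8710 / 9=-967.78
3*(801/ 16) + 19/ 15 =36349/ 240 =151.45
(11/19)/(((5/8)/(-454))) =-39952/95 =-420.55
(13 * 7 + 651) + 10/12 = 4457/6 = 742.83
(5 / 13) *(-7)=-35 / 13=-2.69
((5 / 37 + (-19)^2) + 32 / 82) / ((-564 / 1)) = -274217 / 427794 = -0.64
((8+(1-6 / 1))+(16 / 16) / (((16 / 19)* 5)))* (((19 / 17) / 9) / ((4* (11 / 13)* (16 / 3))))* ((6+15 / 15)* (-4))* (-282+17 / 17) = 125834891 / 718080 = 175.24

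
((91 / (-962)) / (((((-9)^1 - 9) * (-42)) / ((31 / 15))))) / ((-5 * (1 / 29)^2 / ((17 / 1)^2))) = 7534519 / 599400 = 12.57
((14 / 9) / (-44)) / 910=-1 / 25740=-0.00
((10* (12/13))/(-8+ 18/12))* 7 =-1680/169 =-9.94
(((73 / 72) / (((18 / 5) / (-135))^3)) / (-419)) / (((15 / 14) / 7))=11178125 / 13408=833.69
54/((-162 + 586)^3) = 27/38112512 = 0.00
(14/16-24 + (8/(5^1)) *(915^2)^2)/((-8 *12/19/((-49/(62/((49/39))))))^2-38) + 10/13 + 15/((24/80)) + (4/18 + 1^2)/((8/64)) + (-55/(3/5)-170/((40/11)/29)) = -2184599028440335613968895/23585451303024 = -92624855906.84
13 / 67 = 0.19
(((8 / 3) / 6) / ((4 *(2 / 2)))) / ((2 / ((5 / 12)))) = 0.02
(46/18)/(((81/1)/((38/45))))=874/32805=0.03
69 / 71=0.97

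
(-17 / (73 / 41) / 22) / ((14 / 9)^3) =-508113 / 4406864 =-0.12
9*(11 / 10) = 99 / 10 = 9.90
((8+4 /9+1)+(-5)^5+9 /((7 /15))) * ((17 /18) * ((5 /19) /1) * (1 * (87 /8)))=-480835225 /57456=-8368.76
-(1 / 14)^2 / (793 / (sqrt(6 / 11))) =-sqrt(66) / 1709708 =-0.00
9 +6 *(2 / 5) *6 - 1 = 112 / 5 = 22.40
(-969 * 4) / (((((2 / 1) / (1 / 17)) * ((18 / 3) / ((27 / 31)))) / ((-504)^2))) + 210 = -130303698 / 31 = -4203345.10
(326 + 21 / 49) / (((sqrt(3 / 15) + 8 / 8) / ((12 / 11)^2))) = 411300 / 847 - 82260 * sqrt(5) / 847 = 268.43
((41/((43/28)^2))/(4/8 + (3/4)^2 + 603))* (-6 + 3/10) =-0.16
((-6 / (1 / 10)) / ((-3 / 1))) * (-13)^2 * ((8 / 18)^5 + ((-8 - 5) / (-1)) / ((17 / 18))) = 46761874120 / 1003833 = 46583.32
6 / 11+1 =17 / 11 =1.55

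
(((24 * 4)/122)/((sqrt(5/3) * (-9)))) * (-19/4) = 76 * sqrt(15)/915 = 0.32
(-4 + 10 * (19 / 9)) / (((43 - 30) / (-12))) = -616 / 39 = -15.79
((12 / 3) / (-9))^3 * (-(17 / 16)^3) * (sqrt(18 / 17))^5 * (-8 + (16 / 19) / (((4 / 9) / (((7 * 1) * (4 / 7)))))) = -0.05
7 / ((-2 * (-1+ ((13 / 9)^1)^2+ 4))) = -567 / 824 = -0.69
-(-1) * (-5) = -5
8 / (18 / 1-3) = 8 / 15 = 0.53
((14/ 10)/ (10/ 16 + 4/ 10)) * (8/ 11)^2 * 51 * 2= 365568/ 4961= 73.69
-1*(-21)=21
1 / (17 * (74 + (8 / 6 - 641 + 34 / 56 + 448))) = -84 / 167161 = -0.00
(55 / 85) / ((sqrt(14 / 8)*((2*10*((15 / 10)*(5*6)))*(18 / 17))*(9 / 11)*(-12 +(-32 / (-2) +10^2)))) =121*sqrt(7) / 53071200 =0.00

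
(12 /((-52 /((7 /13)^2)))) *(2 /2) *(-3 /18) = 49 /4394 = 0.01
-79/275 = -0.29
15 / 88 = 0.17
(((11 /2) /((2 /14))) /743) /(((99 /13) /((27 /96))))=91 /47552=0.00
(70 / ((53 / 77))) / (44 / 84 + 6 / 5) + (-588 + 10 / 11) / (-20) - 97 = -9127013 / 1055230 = -8.65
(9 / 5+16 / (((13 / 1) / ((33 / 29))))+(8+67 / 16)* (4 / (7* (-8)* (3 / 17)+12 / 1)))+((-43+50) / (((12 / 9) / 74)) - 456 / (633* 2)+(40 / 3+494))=17596327919 / 19091280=921.69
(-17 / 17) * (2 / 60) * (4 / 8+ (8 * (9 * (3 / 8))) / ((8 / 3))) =-17 / 48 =-0.35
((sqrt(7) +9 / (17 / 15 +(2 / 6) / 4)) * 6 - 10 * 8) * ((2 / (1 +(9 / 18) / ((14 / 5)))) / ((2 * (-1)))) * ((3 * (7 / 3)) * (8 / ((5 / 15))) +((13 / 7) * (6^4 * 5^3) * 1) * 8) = 58410476800 / 803 - 134793408 * sqrt(7) / 11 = 40319425.62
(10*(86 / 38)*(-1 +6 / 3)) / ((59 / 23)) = 9890 / 1121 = 8.82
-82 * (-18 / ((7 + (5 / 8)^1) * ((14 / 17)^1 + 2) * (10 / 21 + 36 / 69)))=68.70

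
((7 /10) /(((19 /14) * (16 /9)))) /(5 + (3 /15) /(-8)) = 441 /7562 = 0.06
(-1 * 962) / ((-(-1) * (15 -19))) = 481 / 2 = 240.50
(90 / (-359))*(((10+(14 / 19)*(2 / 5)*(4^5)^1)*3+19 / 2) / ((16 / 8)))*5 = -8079165 / 13642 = -592.23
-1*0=0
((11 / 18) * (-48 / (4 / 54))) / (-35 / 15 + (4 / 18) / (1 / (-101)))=3564 / 223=15.98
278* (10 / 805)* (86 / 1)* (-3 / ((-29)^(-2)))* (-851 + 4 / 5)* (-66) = -33847417148688 / 805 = -42046480930.05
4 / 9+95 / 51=353 / 153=2.31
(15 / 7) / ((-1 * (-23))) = 15 / 161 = 0.09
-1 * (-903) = 903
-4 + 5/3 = -7/3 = -2.33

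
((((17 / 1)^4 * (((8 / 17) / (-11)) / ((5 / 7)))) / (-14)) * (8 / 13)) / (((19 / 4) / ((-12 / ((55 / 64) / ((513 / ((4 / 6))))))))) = -497398.24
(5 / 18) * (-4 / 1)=-10 / 9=-1.11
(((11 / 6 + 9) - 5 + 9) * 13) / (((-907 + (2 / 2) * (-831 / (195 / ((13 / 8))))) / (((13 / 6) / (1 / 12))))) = -601640 / 109671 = -5.49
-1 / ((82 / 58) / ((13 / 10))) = -377 / 410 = -0.92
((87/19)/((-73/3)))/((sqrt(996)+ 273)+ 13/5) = -899145/1299607904+ 6525 * sqrt(249)/1299607904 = -0.00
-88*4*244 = -85888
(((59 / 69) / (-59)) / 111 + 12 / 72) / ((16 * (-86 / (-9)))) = 2551 / 2341952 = 0.00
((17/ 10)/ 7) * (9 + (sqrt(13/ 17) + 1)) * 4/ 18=sqrt(221)/ 315 + 34/ 63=0.59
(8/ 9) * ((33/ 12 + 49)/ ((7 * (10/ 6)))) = 138/ 35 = 3.94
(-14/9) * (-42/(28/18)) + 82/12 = 293/6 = 48.83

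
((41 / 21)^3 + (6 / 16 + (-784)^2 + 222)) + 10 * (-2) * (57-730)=46552884895 / 74088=628345.82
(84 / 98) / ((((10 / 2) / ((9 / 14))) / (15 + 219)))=6318 / 245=25.79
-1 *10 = -10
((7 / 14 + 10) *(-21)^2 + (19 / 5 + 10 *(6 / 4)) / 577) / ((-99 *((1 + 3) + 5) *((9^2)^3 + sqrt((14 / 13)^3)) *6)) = -0.00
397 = 397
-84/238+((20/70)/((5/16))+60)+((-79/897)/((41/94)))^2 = 48770516425006/804765898755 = 60.60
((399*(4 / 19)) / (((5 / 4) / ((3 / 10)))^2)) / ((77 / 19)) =8208 / 6875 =1.19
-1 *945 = -945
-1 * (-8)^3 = 512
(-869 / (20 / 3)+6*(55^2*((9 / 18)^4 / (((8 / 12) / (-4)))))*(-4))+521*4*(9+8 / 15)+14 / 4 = 2817937 / 60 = 46965.62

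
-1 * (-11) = 11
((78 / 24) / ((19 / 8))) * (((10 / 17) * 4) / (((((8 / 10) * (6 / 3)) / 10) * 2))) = 10.06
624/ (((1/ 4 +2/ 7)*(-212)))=-1456/ 265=-5.49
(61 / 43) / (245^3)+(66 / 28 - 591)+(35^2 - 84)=698580854247 / 1264726750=552.36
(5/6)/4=5/24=0.21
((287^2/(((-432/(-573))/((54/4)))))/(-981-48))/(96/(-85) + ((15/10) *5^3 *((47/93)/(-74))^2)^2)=1269.20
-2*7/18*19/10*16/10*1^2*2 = -4.73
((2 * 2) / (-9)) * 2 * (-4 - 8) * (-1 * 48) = -512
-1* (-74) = 74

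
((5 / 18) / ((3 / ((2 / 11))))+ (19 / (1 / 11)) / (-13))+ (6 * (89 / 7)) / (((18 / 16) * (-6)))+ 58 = 828062 / 27027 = 30.64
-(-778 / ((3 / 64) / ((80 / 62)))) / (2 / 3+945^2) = 1991680 / 83051387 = 0.02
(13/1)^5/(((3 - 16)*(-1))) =28561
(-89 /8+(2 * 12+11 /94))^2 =23863225 /141376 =168.79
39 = 39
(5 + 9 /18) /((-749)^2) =11 /1122002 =0.00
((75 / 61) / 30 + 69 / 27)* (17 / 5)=48467 / 5490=8.83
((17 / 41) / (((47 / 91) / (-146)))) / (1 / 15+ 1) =-1693965 / 15416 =-109.88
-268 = -268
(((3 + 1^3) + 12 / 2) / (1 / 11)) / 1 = 110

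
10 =10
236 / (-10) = -118 / 5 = -23.60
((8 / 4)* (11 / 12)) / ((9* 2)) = 0.10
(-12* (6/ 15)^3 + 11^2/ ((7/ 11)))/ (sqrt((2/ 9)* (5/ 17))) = 497109* sqrt(170)/ 8750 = 740.74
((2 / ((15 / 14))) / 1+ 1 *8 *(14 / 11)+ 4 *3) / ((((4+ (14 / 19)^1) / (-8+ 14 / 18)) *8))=-4.58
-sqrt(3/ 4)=-sqrt(3)/ 2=-0.87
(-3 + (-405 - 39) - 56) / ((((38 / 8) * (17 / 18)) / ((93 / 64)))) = -421011 / 2584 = -162.93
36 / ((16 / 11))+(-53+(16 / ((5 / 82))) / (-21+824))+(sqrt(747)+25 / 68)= -1880806 / 68255+3 * sqrt(83)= -0.22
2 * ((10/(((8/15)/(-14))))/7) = -75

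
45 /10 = 9 /2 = 4.50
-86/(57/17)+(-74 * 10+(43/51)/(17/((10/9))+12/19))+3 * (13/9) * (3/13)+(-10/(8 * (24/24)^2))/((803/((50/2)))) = -7203871780795/9421319556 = -764.64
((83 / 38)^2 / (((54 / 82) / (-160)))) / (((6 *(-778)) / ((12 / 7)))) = 11297960 / 26541081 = 0.43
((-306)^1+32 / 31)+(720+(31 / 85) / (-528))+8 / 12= 192784213 / 463760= 415.70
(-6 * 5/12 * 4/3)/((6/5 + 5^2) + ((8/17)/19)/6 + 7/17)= -8075/64477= -0.13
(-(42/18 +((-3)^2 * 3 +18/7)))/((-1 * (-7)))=-670/147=-4.56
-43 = -43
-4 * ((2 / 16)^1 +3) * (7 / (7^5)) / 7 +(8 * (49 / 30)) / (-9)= -6591719 / 4537890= -1.45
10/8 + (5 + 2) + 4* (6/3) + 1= 69/4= 17.25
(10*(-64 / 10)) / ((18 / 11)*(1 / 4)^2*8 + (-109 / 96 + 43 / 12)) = -67584 / 3449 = -19.60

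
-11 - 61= -72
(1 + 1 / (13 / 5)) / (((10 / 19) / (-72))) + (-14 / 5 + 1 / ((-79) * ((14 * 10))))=-27636741 / 143780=-192.22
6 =6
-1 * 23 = -23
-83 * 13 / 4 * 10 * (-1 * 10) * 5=134875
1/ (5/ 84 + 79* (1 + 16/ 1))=84/ 112817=0.00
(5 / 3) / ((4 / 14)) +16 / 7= 341 / 42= 8.12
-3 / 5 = -0.60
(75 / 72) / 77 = 25 / 1848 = 0.01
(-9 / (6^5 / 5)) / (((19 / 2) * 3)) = -5 / 24624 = -0.00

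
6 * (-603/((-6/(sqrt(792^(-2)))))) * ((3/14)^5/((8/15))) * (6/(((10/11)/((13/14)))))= 1904877/481890304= 0.00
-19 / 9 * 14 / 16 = -1.85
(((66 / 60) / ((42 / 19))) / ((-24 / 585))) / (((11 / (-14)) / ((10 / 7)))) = 1235 / 56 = 22.05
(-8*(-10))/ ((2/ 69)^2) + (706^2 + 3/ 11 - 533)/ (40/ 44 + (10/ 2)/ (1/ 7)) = 43088836/ 395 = 109085.66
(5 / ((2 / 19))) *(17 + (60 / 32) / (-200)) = 103303 / 128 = 807.05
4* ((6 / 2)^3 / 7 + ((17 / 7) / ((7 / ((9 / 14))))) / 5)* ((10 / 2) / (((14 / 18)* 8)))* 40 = 1204470 / 2401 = 501.65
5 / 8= 0.62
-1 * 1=-1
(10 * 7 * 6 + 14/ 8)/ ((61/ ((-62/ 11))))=-52297/ 1342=-38.97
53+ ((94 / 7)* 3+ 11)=730 / 7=104.29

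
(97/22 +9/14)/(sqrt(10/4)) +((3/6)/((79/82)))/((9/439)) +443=389 * sqrt(10)/385 +332972/711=471.51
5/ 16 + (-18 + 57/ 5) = -503/ 80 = -6.29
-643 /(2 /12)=-3858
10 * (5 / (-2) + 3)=5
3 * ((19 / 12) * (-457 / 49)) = -8683 / 196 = -44.30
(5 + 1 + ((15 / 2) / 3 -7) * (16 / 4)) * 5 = -60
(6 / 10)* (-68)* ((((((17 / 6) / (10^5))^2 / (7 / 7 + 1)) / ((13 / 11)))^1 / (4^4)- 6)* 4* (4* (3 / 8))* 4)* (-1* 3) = -733224959999837871 / 41600000000000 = -17625.60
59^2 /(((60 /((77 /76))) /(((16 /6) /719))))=268037 /1229490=0.22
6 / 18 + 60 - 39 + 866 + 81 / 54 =5333 / 6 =888.83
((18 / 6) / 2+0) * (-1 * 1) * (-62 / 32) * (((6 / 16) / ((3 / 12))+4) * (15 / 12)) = 5115 / 256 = 19.98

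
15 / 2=7.50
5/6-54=-53.17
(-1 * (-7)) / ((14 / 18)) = 9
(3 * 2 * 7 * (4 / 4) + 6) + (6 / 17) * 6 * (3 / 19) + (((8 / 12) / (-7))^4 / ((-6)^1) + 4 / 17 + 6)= 10283763734 / 188452089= 54.57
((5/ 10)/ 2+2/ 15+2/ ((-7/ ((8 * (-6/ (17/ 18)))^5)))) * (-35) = -57776331133295857/ 17038284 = -3390971246.48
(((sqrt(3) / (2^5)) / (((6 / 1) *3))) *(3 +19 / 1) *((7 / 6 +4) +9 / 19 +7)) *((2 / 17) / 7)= 0.01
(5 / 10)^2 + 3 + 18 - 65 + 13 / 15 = -2573 / 60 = -42.88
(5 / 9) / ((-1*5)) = -1 / 9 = -0.11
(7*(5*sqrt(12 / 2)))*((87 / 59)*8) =24360*sqrt(6) / 59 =1011.35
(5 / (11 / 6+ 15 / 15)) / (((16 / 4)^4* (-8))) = -15 / 17408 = -0.00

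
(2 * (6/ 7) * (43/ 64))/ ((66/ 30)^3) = 0.11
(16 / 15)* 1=16 / 15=1.07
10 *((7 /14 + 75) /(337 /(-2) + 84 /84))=-302 /67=-4.51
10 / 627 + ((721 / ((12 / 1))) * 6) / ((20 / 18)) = 4068803 / 12540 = 324.47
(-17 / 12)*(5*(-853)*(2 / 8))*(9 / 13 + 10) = 16150.95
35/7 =5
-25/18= -1.39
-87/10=-8.70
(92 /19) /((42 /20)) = 920 /399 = 2.31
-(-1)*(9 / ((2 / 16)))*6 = 432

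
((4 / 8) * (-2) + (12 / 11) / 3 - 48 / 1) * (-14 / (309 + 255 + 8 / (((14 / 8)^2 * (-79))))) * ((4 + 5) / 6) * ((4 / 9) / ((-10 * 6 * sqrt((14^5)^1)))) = -8453 * sqrt(14) / 1729027872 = -0.00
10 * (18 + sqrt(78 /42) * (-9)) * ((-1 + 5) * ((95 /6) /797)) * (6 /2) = 34200 /797- 17100 * sqrt(91) /5579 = 13.67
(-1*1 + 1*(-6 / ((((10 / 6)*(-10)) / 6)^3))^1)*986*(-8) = 88747888 / 15625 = 5679.86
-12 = -12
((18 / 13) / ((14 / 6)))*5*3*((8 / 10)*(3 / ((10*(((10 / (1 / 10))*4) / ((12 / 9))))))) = 81 / 11375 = 0.01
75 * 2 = 150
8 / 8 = 1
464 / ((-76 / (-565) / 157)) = 10289780 / 19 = 541567.37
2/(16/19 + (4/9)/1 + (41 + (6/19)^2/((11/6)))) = 0.05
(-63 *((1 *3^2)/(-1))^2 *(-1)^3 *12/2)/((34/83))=1270647/17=74743.94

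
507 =507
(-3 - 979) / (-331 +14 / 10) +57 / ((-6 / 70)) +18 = -530673 / 824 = -644.02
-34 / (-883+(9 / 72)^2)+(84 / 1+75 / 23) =4933375 / 56511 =87.30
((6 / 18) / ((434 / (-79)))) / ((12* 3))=-79 / 46872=-0.00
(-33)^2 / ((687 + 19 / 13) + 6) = 1.57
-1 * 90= -90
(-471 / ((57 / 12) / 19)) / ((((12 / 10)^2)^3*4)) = -2453125 / 15552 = -157.74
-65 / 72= -0.90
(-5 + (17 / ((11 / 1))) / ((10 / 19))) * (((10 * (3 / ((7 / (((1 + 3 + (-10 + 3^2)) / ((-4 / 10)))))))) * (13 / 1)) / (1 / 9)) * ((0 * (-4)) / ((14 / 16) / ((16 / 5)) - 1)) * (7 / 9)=0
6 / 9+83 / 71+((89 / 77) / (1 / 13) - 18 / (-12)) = 602299 / 32802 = 18.36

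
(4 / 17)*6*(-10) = -240 / 17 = -14.12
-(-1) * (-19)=-19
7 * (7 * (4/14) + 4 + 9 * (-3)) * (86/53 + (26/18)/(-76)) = -2848615/12084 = -235.73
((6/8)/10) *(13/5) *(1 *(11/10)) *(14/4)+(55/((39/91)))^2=592927027/36000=16470.20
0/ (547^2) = 0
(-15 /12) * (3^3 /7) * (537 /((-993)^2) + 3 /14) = -44484975 /42947912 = -1.04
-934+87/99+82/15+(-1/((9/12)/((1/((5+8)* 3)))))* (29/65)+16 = -76265737/83655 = -911.67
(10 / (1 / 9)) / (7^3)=90 / 343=0.26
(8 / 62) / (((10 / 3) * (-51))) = -2 / 2635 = -0.00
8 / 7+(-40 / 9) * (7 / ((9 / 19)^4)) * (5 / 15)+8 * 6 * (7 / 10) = -1061735048 / 6200145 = -171.24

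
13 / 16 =0.81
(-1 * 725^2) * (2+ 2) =-2102500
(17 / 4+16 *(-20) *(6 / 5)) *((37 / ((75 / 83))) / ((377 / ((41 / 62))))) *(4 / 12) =-6169639 / 678600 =-9.09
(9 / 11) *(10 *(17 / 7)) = 1530 / 77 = 19.87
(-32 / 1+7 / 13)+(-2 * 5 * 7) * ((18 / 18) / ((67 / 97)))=-132.80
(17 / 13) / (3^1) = 17 / 39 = 0.44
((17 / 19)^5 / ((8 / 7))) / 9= 9938999 / 178279128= 0.06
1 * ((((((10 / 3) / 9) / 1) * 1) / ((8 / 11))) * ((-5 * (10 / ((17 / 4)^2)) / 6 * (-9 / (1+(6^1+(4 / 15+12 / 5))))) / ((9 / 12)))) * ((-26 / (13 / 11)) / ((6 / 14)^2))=-23716000 / 678861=-34.93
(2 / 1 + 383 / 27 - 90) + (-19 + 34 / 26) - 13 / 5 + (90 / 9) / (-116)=-9587939 / 101790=-94.19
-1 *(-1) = 1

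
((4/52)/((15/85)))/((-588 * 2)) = -17/45864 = -0.00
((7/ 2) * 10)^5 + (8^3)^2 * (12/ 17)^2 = 15216570611/ 289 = 52652493.46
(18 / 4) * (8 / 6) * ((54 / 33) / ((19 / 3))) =324 / 209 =1.55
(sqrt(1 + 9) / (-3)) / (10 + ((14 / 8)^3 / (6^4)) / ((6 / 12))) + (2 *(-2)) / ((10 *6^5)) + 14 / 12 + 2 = 61559 / 19440 - 13824 *sqrt(10) / 415063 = 3.06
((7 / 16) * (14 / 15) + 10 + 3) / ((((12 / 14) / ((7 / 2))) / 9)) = 78841 / 160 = 492.76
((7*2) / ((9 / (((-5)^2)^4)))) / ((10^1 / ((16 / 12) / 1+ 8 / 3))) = 2187500 / 9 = 243055.56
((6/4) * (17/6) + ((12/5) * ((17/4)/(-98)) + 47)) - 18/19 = 934697/18620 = 50.20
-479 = -479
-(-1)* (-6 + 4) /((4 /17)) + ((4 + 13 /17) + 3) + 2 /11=-207 /374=-0.55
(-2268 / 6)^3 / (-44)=13502538 / 11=1227503.45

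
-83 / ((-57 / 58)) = 4814 / 57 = 84.46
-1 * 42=-42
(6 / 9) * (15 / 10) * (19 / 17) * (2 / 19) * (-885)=-104.12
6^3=216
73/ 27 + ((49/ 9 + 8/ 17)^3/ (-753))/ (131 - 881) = 43756086655/ 16181564886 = 2.70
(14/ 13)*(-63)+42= -336/ 13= -25.85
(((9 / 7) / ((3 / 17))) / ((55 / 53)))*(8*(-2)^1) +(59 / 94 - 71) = -6612087 / 36190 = -182.70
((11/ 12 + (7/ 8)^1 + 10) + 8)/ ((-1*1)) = -19.79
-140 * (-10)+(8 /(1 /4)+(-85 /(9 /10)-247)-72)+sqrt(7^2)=9230 /9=1025.56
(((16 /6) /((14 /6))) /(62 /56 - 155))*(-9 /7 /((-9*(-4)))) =8 /30163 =0.00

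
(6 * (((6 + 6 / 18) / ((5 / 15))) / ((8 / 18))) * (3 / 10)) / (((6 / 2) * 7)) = 513 / 140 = 3.66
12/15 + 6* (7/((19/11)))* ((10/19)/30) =2214/1805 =1.23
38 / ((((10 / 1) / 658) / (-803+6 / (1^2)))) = -9964094 / 5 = -1992818.80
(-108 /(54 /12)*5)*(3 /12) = -30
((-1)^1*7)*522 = -3654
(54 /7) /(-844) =-27 /2954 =-0.01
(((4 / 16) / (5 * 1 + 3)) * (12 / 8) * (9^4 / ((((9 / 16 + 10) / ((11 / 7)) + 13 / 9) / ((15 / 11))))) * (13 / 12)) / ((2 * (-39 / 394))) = -11632653 / 41392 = -281.04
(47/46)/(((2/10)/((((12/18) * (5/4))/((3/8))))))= 2350/207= 11.35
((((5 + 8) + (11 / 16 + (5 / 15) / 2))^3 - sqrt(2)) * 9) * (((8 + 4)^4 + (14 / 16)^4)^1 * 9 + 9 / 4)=74935677026098875 / 16777216 - 6879984561 * sqrt(2) / 4096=4464138978.63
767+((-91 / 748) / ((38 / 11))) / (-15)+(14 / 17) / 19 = 29730691 / 38760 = 767.05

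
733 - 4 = 729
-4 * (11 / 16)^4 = -14641 / 16384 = -0.89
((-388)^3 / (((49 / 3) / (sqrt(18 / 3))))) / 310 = -87616608 *sqrt(6) / 7595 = -28257.54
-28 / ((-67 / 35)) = 980 / 67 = 14.63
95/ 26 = 3.65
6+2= 8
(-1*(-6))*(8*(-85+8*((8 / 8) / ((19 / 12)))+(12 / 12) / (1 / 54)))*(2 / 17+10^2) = -2369184 / 19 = -124693.89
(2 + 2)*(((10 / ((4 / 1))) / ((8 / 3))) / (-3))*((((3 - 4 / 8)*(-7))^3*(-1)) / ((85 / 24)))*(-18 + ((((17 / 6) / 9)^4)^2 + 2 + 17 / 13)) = 592085911038548418625 / 21304977941265408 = 27790.97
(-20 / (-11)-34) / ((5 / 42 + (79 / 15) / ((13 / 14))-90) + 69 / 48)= 7731360 / 19885063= 0.39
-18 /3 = -6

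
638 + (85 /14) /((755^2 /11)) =1018292847 /1596070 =638.00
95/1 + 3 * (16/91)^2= 787463/8281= 95.09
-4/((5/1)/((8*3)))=-96/5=-19.20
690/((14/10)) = 492.86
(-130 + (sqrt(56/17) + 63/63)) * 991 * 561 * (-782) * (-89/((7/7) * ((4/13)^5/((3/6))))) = -926637243903166653/1024 + 422543202874221 * sqrt(238)/512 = -892187388492036.73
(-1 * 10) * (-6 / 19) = 60 / 19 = 3.16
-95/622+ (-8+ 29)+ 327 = 216361/622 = 347.85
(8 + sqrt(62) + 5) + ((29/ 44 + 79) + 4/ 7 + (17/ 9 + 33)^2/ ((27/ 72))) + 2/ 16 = sqrt(62) + 499855289/ 149688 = 3347.19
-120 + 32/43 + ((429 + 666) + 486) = 62855/43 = 1461.74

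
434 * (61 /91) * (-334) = -1263188 /13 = -97168.31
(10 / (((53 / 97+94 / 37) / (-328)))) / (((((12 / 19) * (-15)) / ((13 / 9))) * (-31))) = -145383212 / 27819369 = -5.23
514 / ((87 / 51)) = 8738 / 29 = 301.31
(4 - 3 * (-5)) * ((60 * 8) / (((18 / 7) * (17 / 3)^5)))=861840 / 1419857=0.61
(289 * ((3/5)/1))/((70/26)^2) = 146523/6125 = 23.92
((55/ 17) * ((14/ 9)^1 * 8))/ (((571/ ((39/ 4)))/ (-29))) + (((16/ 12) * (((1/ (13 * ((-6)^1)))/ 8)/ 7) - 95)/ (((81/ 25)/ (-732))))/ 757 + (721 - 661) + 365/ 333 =417917230115690/ 6012156806019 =69.51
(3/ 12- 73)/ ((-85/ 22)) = 3201/ 170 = 18.83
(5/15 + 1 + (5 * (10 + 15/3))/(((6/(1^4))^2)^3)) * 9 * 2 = 20761/864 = 24.03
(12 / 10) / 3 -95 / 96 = -283 / 480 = -0.59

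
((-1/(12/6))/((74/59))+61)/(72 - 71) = 8969/148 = 60.60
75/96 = 25/32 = 0.78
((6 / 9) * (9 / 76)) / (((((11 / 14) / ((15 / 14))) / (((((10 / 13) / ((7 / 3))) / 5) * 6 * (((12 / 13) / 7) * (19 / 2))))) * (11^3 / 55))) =24300 / 11022011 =0.00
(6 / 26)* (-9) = -27 / 13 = -2.08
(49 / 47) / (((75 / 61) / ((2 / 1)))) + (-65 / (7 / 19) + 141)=-832354 / 24675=-33.73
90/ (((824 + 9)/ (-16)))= -1440/ 833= -1.73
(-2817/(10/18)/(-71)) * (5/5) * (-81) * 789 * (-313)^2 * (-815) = 25874243325714519/71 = 364425962334007.31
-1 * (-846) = 846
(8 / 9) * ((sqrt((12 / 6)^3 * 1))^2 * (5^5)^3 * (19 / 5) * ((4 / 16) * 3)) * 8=4947916666666.67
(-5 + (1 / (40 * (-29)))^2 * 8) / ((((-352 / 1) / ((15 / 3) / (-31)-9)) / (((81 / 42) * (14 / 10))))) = -52006293 / 148016000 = -0.35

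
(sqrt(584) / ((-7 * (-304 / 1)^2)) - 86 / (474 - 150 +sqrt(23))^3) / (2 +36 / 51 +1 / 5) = -85 * sqrt(146) / 79893632 - 248792779800 / 285549579170600719 +177099370 * sqrt(23) / 21965352243892363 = -0.00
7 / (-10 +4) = -7 / 6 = -1.17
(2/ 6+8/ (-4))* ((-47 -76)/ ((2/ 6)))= 615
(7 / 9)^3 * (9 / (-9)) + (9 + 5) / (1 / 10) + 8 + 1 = 108278 / 729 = 148.53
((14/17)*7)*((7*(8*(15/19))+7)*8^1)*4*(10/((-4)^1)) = -7628320/323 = -23617.09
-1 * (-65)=65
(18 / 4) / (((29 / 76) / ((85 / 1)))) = 29070 / 29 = 1002.41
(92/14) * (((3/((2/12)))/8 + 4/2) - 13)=-115/2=-57.50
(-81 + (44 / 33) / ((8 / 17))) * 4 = -938 / 3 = -312.67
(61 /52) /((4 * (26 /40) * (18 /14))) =2135 /6084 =0.35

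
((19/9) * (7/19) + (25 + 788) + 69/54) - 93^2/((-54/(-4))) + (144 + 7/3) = 5773/18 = 320.72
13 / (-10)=-13 / 10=-1.30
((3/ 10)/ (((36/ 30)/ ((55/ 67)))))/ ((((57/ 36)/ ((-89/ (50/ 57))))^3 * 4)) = -5653146411/ 418750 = -13500.05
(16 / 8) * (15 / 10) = 3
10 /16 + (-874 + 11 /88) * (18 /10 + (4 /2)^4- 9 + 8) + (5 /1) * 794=-428419 /40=-10710.48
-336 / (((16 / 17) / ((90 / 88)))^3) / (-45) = 9.58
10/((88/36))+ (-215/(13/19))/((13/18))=-801225/1859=-431.00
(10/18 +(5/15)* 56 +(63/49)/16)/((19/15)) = 15.24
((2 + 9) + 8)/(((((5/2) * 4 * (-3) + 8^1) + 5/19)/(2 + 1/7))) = -5415/2891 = -1.87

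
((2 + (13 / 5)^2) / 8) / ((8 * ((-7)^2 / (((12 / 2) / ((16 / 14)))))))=657 / 44800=0.01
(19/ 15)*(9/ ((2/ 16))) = 456/ 5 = 91.20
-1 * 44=-44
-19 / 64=-0.30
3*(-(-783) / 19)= 2349 / 19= 123.63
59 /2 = 29.50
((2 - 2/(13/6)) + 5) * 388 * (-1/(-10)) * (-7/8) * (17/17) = -53641/260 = -206.31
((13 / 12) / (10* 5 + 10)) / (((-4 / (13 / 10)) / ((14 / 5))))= -1183 / 72000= -0.02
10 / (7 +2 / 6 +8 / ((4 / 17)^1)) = 15 / 62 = 0.24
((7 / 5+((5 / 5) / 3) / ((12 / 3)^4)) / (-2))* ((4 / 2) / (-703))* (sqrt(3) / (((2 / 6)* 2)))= 5381* sqrt(3) / 1799680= 0.01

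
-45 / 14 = -3.21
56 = 56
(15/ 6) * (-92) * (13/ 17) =-175.88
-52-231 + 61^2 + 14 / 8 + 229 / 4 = 3497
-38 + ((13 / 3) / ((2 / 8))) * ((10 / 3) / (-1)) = -862 / 9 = -95.78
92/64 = 23/16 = 1.44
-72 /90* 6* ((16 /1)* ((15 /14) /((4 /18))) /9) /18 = -16 /7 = -2.29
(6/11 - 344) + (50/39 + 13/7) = -1021967/3003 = -340.32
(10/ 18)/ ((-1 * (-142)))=0.00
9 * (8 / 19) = 72 / 19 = 3.79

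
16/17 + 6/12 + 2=117/34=3.44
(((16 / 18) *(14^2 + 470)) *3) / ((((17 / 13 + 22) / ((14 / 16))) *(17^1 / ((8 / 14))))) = 3848 / 1717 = 2.24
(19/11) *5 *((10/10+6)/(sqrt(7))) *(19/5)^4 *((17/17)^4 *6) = 28586.80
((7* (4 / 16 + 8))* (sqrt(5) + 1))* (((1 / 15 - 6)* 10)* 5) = -34265* sqrt(5) / 2 - 34265 / 2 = -55441.93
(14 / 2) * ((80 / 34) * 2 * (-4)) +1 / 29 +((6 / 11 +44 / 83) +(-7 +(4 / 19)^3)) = -424952061988 / 3087297631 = -137.65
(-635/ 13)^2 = 403225/ 169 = 2385.95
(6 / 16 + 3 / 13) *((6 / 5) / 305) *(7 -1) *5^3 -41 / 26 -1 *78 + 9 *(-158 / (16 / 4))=-433.29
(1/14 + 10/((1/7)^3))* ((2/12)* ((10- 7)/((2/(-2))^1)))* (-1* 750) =18007875/14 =1286276.79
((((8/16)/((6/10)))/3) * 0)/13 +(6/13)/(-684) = -1/1482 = -0.00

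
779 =779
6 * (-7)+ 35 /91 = -541 /13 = -41.62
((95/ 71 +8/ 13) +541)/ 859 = 501146/ 792857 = 0.63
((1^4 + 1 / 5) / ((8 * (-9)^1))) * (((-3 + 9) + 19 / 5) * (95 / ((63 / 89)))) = -11837 / 540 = -21.92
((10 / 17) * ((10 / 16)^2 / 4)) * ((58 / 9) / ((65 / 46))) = 16675 / 63648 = 0.26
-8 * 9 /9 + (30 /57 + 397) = 7401 /19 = 389.53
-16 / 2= -8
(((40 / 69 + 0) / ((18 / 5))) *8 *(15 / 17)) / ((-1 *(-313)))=4000 / 1101447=0.00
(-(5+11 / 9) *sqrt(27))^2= 3136 / 3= 1045.33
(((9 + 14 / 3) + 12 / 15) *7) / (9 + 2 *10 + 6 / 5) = 1519 / 453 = 3.35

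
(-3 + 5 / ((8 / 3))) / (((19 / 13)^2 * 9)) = -169 / 2888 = -0.06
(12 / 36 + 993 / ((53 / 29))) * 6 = 3262.04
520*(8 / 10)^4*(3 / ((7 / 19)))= 1517568 / 875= 1734.36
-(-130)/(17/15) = 1950/17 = 114.71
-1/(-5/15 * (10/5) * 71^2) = 3/10082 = 0.00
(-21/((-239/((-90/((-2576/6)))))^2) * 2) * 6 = -164025/846076252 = -0.00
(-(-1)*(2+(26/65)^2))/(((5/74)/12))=47952/125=383.62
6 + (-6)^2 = 42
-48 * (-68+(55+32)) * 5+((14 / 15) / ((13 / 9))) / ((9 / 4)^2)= -8002576 / 1755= -4559.87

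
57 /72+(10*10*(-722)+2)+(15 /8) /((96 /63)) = -55446511 /768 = -72195.98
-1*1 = -1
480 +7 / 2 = 967 / 2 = 483.50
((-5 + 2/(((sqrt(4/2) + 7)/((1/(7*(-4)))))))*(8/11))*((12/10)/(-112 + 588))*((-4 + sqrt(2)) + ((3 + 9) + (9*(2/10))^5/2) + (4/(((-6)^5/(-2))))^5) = -51988299153145611366791/324350364294517176000000 -8891927005574998546891*sqrt(2)/973051092883551528000000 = -0.17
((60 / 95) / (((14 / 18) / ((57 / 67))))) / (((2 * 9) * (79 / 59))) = 1062 / 37051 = 0.03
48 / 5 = 9.60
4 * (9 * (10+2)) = 432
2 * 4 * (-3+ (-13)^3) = -17600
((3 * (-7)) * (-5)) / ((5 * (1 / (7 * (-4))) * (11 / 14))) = -8232 / 11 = -748.36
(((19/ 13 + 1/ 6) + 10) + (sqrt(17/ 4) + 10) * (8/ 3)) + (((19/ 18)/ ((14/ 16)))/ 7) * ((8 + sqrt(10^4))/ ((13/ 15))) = 4 * sqrt(17)/ 3 + 228443/ 3822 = 65.27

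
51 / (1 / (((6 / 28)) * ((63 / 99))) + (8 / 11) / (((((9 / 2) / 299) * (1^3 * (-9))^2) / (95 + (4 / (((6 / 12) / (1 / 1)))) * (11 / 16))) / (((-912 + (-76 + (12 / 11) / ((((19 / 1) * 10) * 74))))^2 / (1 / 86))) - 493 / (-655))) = 6.14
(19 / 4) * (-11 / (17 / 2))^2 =2299 / 289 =7.96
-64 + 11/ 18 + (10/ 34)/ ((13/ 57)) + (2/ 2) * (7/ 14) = -122521/ 1989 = -61.60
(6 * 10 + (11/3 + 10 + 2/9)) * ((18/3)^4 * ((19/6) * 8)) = 2425920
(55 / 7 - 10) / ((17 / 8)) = -1.01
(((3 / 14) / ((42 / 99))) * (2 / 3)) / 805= 33 / 78890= 0.00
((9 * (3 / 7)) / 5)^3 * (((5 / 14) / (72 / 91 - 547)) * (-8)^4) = -524040192 / 426220375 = -1.23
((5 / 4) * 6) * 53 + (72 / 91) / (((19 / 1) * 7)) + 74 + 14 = 11752157 / 24206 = 485.51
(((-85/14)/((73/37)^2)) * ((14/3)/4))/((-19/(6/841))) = 116365/170304182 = 0.00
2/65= 0.03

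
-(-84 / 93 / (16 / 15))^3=1157625 / 1906624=0.61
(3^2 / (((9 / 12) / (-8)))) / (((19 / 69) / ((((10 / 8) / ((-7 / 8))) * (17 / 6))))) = 187680 / 133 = 1411.13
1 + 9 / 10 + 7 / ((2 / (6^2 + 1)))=657 / 5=131.40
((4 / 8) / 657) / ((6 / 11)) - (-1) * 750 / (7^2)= 15.31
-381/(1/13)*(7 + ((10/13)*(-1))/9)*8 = -821944/3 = -273981.33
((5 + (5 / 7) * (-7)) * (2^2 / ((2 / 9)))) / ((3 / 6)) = 0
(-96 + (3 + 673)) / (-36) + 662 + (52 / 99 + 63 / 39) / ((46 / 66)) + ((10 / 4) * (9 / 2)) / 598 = 13971221 / 21528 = 648.98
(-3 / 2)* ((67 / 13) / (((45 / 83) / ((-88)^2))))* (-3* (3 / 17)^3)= 581369184 / 319345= 1820.51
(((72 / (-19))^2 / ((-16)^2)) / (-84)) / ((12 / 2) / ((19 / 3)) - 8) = 27 / 285152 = 0.00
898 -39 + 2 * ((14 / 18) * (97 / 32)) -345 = 74695 / 144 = 518.72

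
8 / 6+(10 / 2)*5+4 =91 / 3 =30.33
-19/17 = -1.12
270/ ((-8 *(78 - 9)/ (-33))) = 1485/ 92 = 16.14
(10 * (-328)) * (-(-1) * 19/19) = -3280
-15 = -15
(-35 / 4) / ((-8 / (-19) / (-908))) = 150955 / 8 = 18869.38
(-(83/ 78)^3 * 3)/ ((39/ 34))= -9720379/ 3084588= -3.15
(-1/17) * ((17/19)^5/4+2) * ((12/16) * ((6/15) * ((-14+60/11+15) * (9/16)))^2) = -26004309564987/130389392460800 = -0.20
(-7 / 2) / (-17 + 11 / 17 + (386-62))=-0.01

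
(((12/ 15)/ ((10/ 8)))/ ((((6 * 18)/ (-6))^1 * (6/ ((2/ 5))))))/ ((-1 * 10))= 4/ 16875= 0.00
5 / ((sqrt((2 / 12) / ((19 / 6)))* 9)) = 5* sqrt(19) / 9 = 2.42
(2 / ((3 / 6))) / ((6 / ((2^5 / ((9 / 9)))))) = 64 / 3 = 21.33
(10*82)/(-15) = -164/3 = -54.67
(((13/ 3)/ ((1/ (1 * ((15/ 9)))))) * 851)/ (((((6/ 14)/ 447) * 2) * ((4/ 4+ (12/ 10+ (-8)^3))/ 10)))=-1442338625/ 22941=-62871.65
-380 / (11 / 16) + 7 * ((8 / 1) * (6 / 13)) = -526.88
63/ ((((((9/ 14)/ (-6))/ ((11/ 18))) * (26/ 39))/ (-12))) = 6468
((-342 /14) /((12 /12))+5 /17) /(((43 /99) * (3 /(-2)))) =189552 /5117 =37.04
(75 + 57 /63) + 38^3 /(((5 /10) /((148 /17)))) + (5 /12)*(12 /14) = 682223155 /714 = 955494.61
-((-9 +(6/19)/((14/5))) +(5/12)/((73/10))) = 514391/58254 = 8.83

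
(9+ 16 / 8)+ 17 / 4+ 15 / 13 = 853 / 52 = 16.40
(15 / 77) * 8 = 120 / 77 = 1.56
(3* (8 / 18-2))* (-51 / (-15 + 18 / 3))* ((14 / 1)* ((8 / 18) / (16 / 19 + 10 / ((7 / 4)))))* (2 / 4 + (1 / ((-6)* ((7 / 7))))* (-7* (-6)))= 1440257 / 8829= 163.13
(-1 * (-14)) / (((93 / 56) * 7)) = 112 / 93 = 1.20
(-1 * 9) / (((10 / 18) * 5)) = -81 / 25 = -3.24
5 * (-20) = -100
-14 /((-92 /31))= 217 /46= 4.72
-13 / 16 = -0.81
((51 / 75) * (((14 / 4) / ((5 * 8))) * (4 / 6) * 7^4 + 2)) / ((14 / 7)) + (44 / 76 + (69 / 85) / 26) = 1232238601 / 25194000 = 48.91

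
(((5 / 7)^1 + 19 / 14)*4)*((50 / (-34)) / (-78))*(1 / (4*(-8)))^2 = 725 / 4752384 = 0.00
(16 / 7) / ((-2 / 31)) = -248 / 7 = -35.43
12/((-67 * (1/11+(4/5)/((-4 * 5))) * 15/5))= -550/469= -1.17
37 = 37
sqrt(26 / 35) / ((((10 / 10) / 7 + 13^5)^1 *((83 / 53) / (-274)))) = -7261 *sqrt(910) / 539303290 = -0.00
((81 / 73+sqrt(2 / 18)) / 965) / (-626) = -158 / 66147855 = -0.00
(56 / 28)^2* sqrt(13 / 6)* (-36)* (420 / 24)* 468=-196560* sqrt(78)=-1735970.92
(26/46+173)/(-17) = -3992/391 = -10.21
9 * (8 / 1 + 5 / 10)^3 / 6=921.19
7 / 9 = 0.78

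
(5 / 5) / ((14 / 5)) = 5 / 14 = 0.36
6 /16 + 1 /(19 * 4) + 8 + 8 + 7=3555 /152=23.39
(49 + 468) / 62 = 517 / 62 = 8.34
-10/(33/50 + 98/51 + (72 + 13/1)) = -25500/223333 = -0.11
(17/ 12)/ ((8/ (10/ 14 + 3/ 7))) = 17/ 84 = 0.20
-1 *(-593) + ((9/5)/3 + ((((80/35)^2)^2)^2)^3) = 396141381184416425488837693848/957906156902832072005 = 413549258.80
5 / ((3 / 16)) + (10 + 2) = 116 / 3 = 38.67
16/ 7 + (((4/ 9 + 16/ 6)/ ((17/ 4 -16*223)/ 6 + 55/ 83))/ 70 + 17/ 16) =949675627/ 283642800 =3.35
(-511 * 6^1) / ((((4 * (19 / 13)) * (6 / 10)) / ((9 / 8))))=-298935 / 304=-983.34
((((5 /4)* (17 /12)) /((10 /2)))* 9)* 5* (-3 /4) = -765 /64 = -11.95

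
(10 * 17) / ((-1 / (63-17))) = -7820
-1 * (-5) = 5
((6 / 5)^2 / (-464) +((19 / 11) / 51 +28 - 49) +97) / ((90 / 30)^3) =123694451 / 43926300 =2.82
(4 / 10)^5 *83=2656 / 3125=0.85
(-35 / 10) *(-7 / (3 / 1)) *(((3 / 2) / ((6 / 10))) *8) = 490 / 3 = 163.33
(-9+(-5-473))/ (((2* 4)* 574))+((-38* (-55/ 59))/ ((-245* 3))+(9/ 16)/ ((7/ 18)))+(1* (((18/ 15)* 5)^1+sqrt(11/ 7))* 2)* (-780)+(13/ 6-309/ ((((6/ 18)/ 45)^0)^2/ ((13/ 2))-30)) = -1719325802573/ 183960112-1560* sqrt(77)/ 7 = -11301.75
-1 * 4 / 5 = -4 / 5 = -0.80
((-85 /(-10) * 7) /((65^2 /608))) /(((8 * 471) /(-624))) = -72352 /51025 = -1.42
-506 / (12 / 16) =-2024 / 3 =-674.67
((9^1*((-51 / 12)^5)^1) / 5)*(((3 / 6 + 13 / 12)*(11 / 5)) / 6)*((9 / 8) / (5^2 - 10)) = -890250339 / 8192000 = -108.67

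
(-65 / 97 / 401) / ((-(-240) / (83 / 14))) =-1079 / 26138784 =-0.00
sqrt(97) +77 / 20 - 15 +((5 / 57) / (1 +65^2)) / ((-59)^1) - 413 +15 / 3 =-59569757327 / 142120380 +sqrt(97) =-409.30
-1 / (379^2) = -1 / 143641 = -0.00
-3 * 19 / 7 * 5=-285 / 7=-40.71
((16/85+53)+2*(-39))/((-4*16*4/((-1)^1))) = -2109/21760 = -0.10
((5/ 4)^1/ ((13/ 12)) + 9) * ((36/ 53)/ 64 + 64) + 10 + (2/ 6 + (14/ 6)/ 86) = 78252537/ 118508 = 660.31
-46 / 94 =-23 / 47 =-0.49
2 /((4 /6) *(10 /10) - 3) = -6 /7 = -0.86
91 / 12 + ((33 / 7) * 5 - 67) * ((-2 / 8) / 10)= 3641 / 420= 8.67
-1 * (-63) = 63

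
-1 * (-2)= 2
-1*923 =-923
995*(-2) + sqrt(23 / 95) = -1990 + sqrt(2185) / 95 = -1989.51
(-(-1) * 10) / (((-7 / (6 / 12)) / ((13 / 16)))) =-65 / 112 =-0.58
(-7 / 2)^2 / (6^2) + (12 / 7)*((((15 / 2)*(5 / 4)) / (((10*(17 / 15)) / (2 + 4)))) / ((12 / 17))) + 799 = 817885 / 1008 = 811.39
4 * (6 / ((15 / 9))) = 72 / 5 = 14.40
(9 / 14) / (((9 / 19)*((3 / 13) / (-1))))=-5.88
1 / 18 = 0.06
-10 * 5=-50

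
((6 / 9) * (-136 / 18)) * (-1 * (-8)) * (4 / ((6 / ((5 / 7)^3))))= -272000 / 27783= -9.79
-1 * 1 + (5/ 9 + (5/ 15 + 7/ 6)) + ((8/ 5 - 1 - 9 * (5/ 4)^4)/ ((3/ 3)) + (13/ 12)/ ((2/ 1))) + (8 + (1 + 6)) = -55013/ 11520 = -4.78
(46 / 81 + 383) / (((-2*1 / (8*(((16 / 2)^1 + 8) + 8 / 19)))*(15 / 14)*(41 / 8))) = -1447566848 / 315495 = -4588.24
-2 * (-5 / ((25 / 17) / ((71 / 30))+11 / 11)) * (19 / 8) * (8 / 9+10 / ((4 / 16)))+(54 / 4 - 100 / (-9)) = 1156069 / 1854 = 623.55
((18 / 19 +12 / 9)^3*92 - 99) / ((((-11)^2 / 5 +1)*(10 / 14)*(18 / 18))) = 183789893 / 3333474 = 55.13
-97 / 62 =-1.56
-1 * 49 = -49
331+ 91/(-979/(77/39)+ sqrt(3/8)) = 10628315365/32127527 - 8918 * sqrt(6)/96382581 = 330.82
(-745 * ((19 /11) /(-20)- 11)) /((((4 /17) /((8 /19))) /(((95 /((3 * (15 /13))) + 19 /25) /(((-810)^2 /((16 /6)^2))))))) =1834175696 /405961875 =4.52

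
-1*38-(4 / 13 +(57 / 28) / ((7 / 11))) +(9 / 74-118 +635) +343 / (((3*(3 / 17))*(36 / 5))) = 2159559635 / 3818178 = 565.60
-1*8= -8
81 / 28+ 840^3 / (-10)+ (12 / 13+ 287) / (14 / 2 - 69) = -668807213359 / 11284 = -59270401.75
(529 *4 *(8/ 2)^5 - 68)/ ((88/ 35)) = 18958765/ 22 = 861762.05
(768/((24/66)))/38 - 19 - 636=-11389/19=-599.42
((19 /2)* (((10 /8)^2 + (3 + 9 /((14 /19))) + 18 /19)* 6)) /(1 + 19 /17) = 641189 /1344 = 477.08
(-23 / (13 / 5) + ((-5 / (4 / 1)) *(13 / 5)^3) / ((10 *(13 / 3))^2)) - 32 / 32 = -1281521 / 130000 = -9.86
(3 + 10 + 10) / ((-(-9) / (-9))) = -23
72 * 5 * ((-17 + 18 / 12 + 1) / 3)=-1740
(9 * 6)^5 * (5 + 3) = 3673320192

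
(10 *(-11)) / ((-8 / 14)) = 192.50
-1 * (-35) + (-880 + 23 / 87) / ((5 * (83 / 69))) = -1339126 / 12035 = -111.27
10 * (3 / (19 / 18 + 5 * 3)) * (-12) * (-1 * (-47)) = -304560 / 289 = -1053.84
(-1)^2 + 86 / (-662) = 288 / 331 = 0.87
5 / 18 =0.28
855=855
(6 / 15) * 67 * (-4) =-536 / 5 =-107.20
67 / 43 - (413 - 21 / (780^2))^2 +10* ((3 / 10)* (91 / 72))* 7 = -301601040413589307 / 1768497120000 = -170540.87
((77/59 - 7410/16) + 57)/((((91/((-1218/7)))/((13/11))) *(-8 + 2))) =-5541175/36344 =-152.46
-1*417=-417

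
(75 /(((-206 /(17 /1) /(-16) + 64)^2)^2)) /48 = 534534400 /6016057595436001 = 0.00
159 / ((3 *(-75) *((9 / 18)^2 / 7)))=-1484 / 75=-19.79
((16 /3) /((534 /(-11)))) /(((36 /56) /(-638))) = 786016 /7209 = 109.03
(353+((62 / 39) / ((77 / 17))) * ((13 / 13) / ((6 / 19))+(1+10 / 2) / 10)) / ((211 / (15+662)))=10805215172 / 9504495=1136.85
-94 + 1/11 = -1033/11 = -93.91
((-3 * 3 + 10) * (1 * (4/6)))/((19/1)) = 2/57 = 0.04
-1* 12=-12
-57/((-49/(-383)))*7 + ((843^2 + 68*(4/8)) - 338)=4950584/7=707226.29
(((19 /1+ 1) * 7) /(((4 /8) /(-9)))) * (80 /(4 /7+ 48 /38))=-6703200 /61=-109888.52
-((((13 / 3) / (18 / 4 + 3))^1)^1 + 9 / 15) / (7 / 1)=-53 / 315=-0.17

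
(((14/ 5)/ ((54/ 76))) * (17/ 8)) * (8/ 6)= 4522/ 405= 11.17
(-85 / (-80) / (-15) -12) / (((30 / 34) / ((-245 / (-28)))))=-344743 / 2880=-119.70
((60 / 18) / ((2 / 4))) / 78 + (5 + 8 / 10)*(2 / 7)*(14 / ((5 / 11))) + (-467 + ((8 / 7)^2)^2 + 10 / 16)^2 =233066829305927413 / 1079170747200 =215968.45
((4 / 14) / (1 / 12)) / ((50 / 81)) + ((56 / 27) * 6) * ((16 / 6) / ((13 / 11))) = 2065972 / 61425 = 33.63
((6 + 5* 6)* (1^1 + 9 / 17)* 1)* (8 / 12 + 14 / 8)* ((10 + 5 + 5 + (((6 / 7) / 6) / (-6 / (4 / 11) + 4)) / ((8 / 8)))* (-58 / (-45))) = 50991512 / 14875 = 3428.00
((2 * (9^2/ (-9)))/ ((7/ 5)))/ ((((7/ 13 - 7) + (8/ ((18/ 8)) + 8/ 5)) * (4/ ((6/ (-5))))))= -2.95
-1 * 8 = -8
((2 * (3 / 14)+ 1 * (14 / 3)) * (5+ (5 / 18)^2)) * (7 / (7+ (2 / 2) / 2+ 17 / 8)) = 50290 / 2673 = 18.81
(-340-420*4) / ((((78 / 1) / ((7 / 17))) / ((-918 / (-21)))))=-6060 / 13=-466.15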